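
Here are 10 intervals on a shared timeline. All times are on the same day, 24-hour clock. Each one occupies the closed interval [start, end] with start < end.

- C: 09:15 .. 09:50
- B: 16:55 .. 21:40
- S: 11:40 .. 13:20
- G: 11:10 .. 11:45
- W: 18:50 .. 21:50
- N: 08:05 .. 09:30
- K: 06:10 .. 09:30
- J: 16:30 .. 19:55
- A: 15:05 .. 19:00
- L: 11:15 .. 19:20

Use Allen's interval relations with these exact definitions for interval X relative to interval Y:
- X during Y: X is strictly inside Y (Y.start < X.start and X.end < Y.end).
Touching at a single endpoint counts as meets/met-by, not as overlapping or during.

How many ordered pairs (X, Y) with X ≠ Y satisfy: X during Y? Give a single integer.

Checking all 90 ordered pairs for relation 'during'; matching pairs in alphabetical order:
(A, L): A during L ✓
(S, L): S during L ✓
Count: 2.

2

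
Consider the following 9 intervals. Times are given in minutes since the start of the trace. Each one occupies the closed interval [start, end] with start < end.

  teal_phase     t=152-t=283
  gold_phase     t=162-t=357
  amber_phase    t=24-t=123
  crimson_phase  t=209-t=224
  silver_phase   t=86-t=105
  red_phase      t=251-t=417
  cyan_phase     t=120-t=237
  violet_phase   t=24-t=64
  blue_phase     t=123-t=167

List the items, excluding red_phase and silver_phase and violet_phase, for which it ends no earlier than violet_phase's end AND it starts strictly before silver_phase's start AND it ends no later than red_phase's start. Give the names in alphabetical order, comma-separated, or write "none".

amber_phase

Conditions: its end is no earlier than violet_phase's end (X.end >= t=64) AND its start is strictly before silver_phase's start (X.start < t=86) AND its end is no later than red_phase's start (X.end <= t=251).
amber_phase: end t=123 >= t=64? ✓; start t=24 < t=86? ✓; end t=123 <= t=251? ✓ → yes.
blue_phase: end t=167 >= t=64? ✓; start t=123 < t=86? ✗; end t=167 <= t=251? ✓ → no.
crimson_phase: end t=224 >= t=64? ✓; start t=209 < t=86? ✗; end t=224 <= t=251? ✓ → no.
cyan_phase: end t=237 >= t=64? ✓; start t=120 < t=86? ✗; end t=237 <= t=251? ✓ → no.
gold_phase: end t=357 >= t=64? ✓; start t=162 < t=86? ✗; end t=357 <= t=251? ✗ → no.
teal_phase: end t=283 >= t=64? ✓; start t=152 < t=86? ✗; end t=283 <= t=251? ✗ → no.
Result: amber_phase.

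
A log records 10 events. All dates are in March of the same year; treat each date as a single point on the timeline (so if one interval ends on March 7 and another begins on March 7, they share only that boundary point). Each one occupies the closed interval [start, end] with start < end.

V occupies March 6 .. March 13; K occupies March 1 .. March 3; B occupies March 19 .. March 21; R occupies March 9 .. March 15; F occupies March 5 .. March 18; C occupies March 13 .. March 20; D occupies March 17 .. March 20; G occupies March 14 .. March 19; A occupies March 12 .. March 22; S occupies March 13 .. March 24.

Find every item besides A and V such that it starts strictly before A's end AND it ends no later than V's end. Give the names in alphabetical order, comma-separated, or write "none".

K

Conditions: its start is strictly before A's end (X.start < March 22) AND its end is no later than V's end (X.end <= March 13).
B: start March 19 < March 22? ✓; end March 21 <= March 13? ✗ → no.
C: start March 13 < March 22? ✓; end March 20 <= March 13? ✗ → no.
D: start March 17 < March 22? ✓; end March 20 <= March 13? ✗ → no.
F: start March 5 < March 22? ✓; end March 18 <= March 13? ✗ → no.
G: start March 14 < March 22? ✓; end March 19 <= March 13? ✗ → no.
K: start March 1 < March 22? ✓; end March 3 <= March 13? ✓ → yes.
R: start March 9 < March 22? ✓; end March 15 <= March 13? ✗ → no.
S: start March 13 < March 22? ✓; end March 24 <= March 13? ✗ → no.
Result: K.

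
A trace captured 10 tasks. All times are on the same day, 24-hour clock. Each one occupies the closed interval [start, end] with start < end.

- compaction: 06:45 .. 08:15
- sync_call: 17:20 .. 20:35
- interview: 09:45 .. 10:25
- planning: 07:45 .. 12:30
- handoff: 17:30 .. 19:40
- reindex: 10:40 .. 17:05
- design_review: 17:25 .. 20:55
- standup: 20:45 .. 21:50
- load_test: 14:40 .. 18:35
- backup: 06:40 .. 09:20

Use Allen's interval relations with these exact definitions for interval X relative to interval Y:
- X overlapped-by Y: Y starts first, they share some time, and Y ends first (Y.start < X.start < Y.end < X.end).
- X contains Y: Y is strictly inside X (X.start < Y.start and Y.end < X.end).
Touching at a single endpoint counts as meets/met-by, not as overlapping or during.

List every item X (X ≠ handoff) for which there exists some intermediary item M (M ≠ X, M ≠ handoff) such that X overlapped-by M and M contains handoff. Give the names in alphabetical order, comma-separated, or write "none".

design_review, standup

Target handoff = [17:30, 19:40].
Intermediaries M with M contains handoff: design_review, sync_call.
Via design_review — items with X overlapped-by design_review: standup.
Via sync_call — items with X overlapped-by sync_call: design_review.
Union: design_review, standup.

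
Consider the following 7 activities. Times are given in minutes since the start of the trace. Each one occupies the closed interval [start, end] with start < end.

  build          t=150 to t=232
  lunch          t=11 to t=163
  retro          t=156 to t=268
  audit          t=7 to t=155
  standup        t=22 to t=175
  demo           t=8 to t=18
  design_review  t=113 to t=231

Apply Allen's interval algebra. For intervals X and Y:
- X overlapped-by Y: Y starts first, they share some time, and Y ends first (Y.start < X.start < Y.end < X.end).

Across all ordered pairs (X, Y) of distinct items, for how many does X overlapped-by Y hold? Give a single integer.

15

Checking all 42 ordered pairs for relation 'overlapped-by'; matching pairs in alphabetical order:
(build, audit): build overlapped-by audit ✓
(build, design_review): build overlapped-by design_review ✓
(build, lunch): build overlapped-by lunch ✓
(build, standup): build overlapped-by standup ✓
(design_review, audit): design_review overlapped-by audit ✓
(design_review, lunch): design_review overlapped-by lunch ✓
(design_review, standup): design_review overlapped-by standup ✓
(lunch, audit): lunch overlapped-by audit ✓
(lunch, demo): lunch overlapped-by demo ✓
(retro, build): retro overlapped-by build ✓
(retro, design_review): retro overlapped-by design_review ✓
(retro, lunch): retro overlapped-by lunch ✓
(retro, standup): retro overlapped-by standup ✓
(standup, audit): standup overlapped-by audit ✓
(standup, lunch): standup overlapped-by lunch ✓
Count: 15.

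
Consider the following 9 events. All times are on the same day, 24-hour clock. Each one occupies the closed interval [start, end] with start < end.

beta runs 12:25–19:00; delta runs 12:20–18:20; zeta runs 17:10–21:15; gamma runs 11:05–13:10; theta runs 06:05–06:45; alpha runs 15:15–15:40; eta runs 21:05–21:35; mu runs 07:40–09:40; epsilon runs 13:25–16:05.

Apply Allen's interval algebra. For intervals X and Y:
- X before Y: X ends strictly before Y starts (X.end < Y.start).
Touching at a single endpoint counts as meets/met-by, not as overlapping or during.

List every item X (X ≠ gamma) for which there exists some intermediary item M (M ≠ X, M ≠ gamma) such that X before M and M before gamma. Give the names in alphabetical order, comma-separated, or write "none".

Target gamma = [11:05, 13:10].
Intermediaries M with M before gamma: mu, theta.
Via mu — items with X before mu: theta.
Via theta — items with X before theta: none.
Union: theta.

theta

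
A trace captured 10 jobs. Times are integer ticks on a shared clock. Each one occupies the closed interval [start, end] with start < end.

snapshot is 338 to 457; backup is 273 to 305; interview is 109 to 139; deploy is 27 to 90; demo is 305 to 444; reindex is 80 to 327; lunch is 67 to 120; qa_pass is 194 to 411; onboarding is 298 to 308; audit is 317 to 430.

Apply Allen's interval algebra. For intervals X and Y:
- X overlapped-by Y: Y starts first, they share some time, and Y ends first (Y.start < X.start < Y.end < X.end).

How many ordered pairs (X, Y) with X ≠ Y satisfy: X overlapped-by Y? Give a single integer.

14

Checking all 90 ordered pairs for relation 'overlapped-by'; matching pairs in alphabetical order:
(audit, qa_pass): audit overlapped-by qa_pass ✓
(audit, reindex): audit overlapped-by reindex ✓
(demo, onboarding): demo overlapped-by onboarding ✓
(demo, qa_pass): demo overlapped-by qa_pass ✓
(demo, reindex): demo overlapped-by reindex ✓
(interview, lunch): interview overlapped-by lunch ✓
(lunch, deploy): lunch overlapped-by deploy ✓
(onboarding, backup): onboarding overlapped-by backup ✓
(qa_pass, reindex): qa_pass overlapped-by reindex ✓
(reindex, deploy): reindex overlapped-by deploy ✓
(reindex, lunch): reindex overlapped-by lunch ✓
(snapshot, audit): snapshot overlapped-by audit ✓
(snapshot, demo): snapshot overlapped-by demo ✓
(snapshot, qa_pass): snapshot overlapped-by qa_pass ✓
Count: 14.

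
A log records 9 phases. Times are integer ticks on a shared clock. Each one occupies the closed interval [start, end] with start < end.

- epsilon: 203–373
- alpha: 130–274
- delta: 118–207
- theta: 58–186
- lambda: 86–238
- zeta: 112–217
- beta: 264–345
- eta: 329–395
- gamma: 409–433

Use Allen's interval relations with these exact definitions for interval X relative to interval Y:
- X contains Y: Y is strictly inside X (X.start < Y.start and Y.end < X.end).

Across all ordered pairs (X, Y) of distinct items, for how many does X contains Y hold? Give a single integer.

Checking all 72 ordered pairs for relation 'contains'; matching pairs in alphabetical order:
(epsilon, beta): epsilon contains beta ✓
(lambda, delta): lambda contains delta ✓
(lambda, zeta): lambda contains zeta ✓
(zeta, delta): zeta contains delta ✓
Count: 4.

4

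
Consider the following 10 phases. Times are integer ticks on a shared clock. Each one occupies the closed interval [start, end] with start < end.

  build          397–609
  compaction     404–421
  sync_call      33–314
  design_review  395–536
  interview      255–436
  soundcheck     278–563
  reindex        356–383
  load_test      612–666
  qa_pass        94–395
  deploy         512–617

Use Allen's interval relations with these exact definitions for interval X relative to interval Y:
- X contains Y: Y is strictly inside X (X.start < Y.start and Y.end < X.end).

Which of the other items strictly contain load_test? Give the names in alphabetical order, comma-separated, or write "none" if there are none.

none

Target load_test = [612, 666].
build [397, 609] → before → no.
compaction [404, 421] → before → no.
deploy [512, 617] → overlaps → no.
design_review [395, 536] → before → no.
interview [255, 436] → before → no.
qa_pass [94, 395] → before → no.
reindex [356, 383] → before → no.
soundcheck [278, 563] → before → no.
sync_call [33, 314] → before → no.
Result: none.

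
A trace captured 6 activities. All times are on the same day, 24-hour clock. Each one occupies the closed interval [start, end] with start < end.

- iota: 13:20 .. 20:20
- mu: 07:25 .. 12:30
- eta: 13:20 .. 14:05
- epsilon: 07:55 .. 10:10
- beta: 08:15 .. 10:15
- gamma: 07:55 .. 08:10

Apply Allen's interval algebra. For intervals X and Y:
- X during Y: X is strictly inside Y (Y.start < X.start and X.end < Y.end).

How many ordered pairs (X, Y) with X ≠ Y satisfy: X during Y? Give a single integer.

3

Checking all 30 ordered pairs for relation 'during'; matching pairs in alphabetical order:
(beta, mu): beta during mu ✓
(epsilon, mu): epsilon during mu ✓
(gamma, mu): gamma during mu ✓
Count: 3.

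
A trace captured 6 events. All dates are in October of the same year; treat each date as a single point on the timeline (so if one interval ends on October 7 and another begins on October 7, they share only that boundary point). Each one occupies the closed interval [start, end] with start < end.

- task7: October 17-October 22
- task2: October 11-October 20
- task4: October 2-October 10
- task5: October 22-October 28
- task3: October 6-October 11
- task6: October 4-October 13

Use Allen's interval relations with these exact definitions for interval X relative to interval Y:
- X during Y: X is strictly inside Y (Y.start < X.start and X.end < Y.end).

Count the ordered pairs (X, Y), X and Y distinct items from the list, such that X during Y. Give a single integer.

1

Checking all 30 ordered pairs for relation 'during'; matching pairs in alphabetical order:
(task3, task6): task3 during task6 ✓
Count: 1.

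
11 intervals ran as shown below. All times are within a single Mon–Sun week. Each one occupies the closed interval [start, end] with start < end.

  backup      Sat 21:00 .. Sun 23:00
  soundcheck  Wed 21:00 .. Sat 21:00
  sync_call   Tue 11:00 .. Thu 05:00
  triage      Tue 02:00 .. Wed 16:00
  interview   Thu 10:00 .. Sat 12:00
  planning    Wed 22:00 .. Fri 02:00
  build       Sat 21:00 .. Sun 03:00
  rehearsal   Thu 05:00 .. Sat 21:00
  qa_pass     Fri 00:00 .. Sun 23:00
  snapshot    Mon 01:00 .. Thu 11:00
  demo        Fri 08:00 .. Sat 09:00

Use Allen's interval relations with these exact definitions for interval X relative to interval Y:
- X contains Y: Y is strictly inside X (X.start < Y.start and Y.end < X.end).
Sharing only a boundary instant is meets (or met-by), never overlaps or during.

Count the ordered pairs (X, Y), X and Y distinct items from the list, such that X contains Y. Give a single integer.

10

Checking all 110 ordered pairs for relation 'contains'; matching pairs in alphabetical order:
(interview, demo): interview contains demo ✓
(qa_pass, build): qa_pass contains build ✓
(qa_pass, demo): qa_pass contains demo ✓
(rehearsal, demo): rehearsal contains demo ✓
(rehearsal, interview): rehearsal contains interview ✓
(snapshot, sync_call): snapshot contains sync_call ✓
(snapshot, triage): snapshot contains triage ✓
(soundcheck, demo): soundcheck contains demo ✓
(soundcheck, interview): soundcheck contains interview ✓
(soundcheck, planning): soundcheck contains planning ✓
Count: 10.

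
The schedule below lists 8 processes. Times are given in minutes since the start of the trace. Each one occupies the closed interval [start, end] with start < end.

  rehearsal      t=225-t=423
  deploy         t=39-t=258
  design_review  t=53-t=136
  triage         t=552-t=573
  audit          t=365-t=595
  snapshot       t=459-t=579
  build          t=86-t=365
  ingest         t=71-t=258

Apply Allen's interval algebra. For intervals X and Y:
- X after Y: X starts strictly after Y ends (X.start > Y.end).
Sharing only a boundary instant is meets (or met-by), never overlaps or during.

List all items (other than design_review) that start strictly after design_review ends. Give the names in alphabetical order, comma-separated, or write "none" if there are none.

audit, rehearsal, snapshot, triage

Target design_review = [t=53, t=136].
audit [t=365, t=595] → after → yes.
build [t=86, t=365] → overlapped-by → no.
deploy [t=39, t=258] → contains → no.
ingest [t=71, t=258] → overlapped-by → no.
rehearsal [t=225, t=423] → after → yes.
snapshot [t=459, t=579] → after → yes.
triage [t=552, t=573] → after → yes.
Result: audit, rehearsal, snapshot, triage.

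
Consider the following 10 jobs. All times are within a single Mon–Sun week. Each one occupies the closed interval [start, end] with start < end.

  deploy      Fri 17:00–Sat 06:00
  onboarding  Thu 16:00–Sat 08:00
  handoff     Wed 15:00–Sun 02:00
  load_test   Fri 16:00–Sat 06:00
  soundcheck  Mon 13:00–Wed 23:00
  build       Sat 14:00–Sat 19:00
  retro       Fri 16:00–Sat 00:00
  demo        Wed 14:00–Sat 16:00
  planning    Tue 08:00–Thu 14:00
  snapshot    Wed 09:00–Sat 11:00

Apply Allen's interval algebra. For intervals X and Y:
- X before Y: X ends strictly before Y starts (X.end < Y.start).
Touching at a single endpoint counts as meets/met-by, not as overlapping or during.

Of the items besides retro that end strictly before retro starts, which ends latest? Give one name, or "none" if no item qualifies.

planning

Target retro = [Fri 16:00, Sat 00:00].
build [Sat 14:00, Sat 19:00] → after → excluded.
demo [Wed 14:00, Sat 16:00] → contains → excluded.
deploy [Fri 17:00, Sat 06:00] → overlapped-by → excluded.
handoff [Wed 15:00, Sun 02:00] → contains → excluded.
load_test [Fri 16:00, Sat 06:00] → started-by → excluded.
onboarding [Thu 16:00, Sat 08:00] → contains → excluded.
planning [Tue 08:00, Thu 14:00] → before → candidate.
snapshot [Wed 09:00, Sat 11:00] → contains → excluded.
soundcheck [Mon 13:00, Wed 23:00] → before → candidate.
Among candidates, latest end is Thu 14:00 → planning.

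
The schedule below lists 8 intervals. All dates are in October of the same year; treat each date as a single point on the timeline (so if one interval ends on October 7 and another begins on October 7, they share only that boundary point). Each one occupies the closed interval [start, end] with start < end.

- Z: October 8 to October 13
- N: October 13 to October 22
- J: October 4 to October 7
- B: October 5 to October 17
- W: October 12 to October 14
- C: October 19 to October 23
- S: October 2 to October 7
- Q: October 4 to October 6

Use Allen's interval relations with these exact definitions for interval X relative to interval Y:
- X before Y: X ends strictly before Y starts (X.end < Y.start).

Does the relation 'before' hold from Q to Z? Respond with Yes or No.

Q = [October 4, October 6], Z = [October 8, October 13].
Actual relation of Q to Z: before.
Asked whether 'before' holds → Yes.

Yes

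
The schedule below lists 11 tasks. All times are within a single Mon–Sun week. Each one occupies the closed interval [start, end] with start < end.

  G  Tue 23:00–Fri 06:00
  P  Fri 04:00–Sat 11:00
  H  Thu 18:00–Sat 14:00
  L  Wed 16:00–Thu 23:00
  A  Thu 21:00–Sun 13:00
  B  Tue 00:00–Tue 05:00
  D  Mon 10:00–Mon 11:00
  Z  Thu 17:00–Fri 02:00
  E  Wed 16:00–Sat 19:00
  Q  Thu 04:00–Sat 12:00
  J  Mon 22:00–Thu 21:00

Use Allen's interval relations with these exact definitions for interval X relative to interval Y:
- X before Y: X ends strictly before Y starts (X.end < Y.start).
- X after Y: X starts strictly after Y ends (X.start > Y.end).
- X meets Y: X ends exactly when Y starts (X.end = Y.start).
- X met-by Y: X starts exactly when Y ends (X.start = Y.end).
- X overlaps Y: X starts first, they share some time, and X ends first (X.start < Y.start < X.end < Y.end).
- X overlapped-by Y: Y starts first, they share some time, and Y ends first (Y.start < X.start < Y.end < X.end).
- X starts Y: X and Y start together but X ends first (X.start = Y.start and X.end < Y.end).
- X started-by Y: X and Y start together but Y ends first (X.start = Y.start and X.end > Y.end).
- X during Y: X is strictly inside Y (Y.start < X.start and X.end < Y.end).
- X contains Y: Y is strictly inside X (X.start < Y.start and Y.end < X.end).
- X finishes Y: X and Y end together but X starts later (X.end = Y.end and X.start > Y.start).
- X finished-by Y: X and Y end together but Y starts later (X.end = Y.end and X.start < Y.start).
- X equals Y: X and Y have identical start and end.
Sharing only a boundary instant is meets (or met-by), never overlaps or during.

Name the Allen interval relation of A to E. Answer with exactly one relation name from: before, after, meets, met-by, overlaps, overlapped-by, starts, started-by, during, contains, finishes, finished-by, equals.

overlapped-by

A = [Thu 21:00, Sun 13:00]; E = [Wed 16:00, Sat 19:00].
Compare endpoints: A.start > E.start, A.start < E.end, A.end > E.start, A.end > E.end.
That pattern is 'overlapped-by'.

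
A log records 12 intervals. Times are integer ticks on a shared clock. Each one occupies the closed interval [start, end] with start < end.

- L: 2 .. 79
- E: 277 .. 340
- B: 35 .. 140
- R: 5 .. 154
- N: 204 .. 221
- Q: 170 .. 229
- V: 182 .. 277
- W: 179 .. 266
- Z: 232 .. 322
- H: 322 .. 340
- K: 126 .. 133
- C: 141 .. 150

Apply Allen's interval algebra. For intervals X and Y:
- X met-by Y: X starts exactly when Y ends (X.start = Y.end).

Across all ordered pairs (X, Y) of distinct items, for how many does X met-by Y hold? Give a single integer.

2

Checking all 132 ordered pairs for relation 'met-by'; matching pairs in alphabetical order:
(E, V): E met-by V ✓
(H, Z): H met-by Z ✓
Count: 2.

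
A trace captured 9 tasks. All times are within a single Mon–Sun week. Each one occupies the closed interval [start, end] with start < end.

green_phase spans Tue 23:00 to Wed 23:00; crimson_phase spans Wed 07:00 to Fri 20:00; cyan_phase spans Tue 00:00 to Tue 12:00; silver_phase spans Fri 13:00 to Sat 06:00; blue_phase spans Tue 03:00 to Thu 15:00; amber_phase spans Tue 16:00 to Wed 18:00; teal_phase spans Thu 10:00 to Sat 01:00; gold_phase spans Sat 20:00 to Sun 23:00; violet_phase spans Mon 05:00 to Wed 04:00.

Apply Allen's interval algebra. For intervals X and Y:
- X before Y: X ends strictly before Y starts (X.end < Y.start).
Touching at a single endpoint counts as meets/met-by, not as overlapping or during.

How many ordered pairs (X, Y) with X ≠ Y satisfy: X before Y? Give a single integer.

Checking all 72 ordered pairs for relation 'before'; matching pairs in alphabetical order:
(amber_phase, gold_phase): amber_phase before gold_phase ✓
(amber_phase, silver_phase): amber_phase before silver_phase ✓
(amber_phase, teal_phase): amber_phase before teal_phase ✓
(blue_phase, gold_phase): blue_phase before gold_phase ✓
(blue_phase, silver_phase): blue_phase before silver_phase ✓
(crimson_phase, gold_phase): crimson_phase before gold_phase ✓
(cyan_phase, amber_phase): cyan_phase before amber_phase ✓
(cyan_phase, crimson_phase): cyan_phase before crimson_phase ✓
(cyan_phase, gold_phase): cyan_phase before gold_phase ✓
(cyan_phase, green_phase): cyan_phase before green_phase ✓
(cyan_phase, silver_phase): cyan_phase before silver_phase ✓
(cyan_phase, teal_phase): cyan_phase before teal_phase ✓
(green_phase, gold_phase): green_phase before gold_phase ✓
(green_phase, silver_phase): green_phase before silver_phase ✓
(green_phase, teal_phase): green_phase before teal_phase ✓
(silver_phase, gold_phase): silver_phase before gold_phase ✓
(teal_phase, gold_phase): teal_phase before gold_phase ✓
(violet_phase, crimson_phase): violet_phase before crimson_phase ✓
(violet_phase, gold_phase): violet_phase before gold_phase ✓
(violet_phase, silver_phase): violet_phase before silver_phase ✓
(violet_phase, teal_phase): violet_phase before teal_phase ✓
Count: 21.

21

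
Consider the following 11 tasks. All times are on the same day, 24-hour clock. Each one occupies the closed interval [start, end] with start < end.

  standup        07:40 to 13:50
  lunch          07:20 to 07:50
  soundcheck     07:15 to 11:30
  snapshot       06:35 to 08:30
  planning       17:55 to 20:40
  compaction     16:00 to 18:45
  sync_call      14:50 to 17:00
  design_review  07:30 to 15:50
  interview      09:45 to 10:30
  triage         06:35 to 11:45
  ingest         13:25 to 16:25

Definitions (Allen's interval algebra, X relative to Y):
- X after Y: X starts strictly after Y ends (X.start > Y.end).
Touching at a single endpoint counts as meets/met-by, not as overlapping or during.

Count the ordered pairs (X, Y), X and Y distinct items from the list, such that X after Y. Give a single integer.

Checking all 110 ordered pairs for relation 'after'; matching pairs in alphabetical order:
(compaction, design_review): compaction after design_review ✓
(compaction, interview): compaction after interview ✓
(compaction, lunch): compaction after lunch ✓
(compaction, snapshot): compaction after snapshot ✓
(compaction, soundcheck): compaction after soundcheck ✓
(compaction, standup): compaction after standup ✓
(compaction, triage): compaction after triage ✓
(ingest, interview): ingest after interview ✓
(ingest, lunch): ingest after lunch ✓
(ingest, snapshot): ingest after snapshot ✓
(ingest, soundcheck): ingest after soundcheck ✓
(ingest, triage): ingest after triage ✓
(interview, lunch): interview after lunch ✓
(interview, snapshot): interview after snapshot ✓
(planning, design_review): planning after design_review ✓
(planning, ingest): planning after ingest ✓
(planning, interview): planning after interview ✓
(planning, lunch): planning after lunch ✓
(planning, snapshot): planning after snapshot ✓
(planning, soundcheck): planning after soundcheck ✓
(planning, standup): planning after standup ✓
(planning, sync_call): planning after sync_call ✓
(planning, triage): planning after triage ✓
(sync_call, interview): sync_call after interview ✓
... plus 5 further pairs not listed.
Count: 29.

29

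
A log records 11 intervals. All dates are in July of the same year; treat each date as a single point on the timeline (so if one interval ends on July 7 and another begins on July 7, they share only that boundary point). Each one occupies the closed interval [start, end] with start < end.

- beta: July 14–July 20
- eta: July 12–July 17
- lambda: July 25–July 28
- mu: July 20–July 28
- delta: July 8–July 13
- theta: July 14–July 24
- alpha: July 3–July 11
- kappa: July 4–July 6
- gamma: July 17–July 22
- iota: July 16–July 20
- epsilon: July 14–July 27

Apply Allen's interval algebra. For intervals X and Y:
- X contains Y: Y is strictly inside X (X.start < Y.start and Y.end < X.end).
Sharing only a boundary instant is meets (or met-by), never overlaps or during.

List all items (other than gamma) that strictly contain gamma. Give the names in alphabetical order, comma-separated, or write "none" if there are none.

epsilon, theta

Target gamma = [July 17, July 22].
alpha [July 3, July 11] → before → no.
beta [July 14, July 20] → overlaps → no.
delta [July 8, July 13] → before → no.
epsilon [July 14, July 27] → contains → yes.
eta [July 12, July 17] → meets → no.
iota [July 16, July 20] → overlaps → no.
kappa [July 4, July 6] → before → no.
lambda [July 25, July 28] → after → no.
mu [July 20, July 28] → overlapped-by → no.
theta [July 14, July 24] → contains → yes.
Result: epsilon, theta.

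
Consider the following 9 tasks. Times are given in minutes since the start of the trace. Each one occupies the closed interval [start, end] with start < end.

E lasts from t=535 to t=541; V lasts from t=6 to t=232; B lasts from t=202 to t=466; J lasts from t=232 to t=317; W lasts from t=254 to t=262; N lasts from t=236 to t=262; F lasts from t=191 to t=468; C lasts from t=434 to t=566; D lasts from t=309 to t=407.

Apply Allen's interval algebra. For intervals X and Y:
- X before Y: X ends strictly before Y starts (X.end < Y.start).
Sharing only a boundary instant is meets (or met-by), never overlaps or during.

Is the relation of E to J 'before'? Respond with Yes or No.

No

E = [t=535, t=541], J = [t=232, t=317].
Actual relation of E to J: after.
Asked whether 'before' holds → No.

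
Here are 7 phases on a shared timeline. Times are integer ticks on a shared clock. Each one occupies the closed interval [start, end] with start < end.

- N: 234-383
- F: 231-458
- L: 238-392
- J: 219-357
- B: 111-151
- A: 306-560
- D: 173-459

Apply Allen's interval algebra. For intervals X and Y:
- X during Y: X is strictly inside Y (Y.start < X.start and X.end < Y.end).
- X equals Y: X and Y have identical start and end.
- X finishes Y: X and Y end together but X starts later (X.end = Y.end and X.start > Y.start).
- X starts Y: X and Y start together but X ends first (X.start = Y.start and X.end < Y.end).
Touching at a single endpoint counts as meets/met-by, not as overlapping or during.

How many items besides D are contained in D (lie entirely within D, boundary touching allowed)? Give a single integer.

4

Target D = [173, 459].
A [306, 560] → overlapped-by → no.
B [111, 151] → before → no.
F [231, 458] → during → counts.
J [219, 357] → during → counts.
L [238, 392] → during → counts.
N [234, 383] → during → counts.
Total: 4.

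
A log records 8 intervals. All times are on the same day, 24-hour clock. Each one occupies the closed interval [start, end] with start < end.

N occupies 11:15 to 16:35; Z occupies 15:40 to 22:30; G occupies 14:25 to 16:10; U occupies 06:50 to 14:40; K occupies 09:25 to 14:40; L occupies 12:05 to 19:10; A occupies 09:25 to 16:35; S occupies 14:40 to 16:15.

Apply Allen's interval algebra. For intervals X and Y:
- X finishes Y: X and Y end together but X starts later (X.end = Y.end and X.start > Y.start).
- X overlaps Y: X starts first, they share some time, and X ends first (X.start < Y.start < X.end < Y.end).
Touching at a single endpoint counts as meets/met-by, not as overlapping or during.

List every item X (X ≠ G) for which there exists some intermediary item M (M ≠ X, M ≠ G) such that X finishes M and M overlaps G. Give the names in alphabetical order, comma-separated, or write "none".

K

Target G = [14:25, 16:10].
Intermediaries M with M overlaps G: K, U.
Via K — items with X finishes K: none.
Via U — items with X finishes U: K.
Union: K.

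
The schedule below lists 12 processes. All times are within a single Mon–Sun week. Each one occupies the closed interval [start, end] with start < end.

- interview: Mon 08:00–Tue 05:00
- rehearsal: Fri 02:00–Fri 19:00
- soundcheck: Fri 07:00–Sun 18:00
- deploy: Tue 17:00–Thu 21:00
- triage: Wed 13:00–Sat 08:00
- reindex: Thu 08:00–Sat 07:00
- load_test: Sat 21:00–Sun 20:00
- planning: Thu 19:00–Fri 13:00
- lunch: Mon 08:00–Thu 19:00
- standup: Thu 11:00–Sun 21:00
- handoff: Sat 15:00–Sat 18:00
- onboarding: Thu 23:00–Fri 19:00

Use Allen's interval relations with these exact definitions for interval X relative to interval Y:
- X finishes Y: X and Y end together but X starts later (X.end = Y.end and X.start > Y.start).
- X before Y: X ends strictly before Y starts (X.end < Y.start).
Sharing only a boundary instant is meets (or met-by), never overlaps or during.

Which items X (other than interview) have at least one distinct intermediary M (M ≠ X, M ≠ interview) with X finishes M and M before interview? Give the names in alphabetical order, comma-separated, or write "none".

Target interview = [Mon 08:00, Tue 05:00].
Intermediaries M with M before interview: none.
Union: none.

none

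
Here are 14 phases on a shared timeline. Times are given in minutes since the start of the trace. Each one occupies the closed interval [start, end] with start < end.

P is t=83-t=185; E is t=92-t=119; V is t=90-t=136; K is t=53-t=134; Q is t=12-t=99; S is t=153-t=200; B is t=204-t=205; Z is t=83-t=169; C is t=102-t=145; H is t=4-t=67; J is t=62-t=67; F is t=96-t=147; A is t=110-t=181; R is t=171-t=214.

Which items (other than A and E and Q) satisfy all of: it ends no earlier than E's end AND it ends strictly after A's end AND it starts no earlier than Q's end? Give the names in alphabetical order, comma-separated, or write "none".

Conditions: its end is no earlier than E's end (X.end >= t=119) AND its end is strictly after A's end (X.end > t=181) AND its start is no earlier than Q's end (X.start >= t=99).
B: end t=205 >= t=119? ✓; end t=205 > t=181? ✓; start t=204 >= t=99? ✓ → yes.
C: end t=145 >= t=119? ✓; end t=145 > t=181? ✗; start t=102 >= t=99? ✓ → no.
F: end t=147 >= t=119? ✓; end t=147 > t=181? ✗; start t=96 >= t=99? ✗ → no.
H: end t=67 >= t=119? ✗; end t=67 > t=181? ✗; start t=4 >= t=99? ✗ → no.
J: end t=67 >= t=119? ✗; end t=67 > t=181? ✗; start t=62 >= t=99? ✗ → no.
K: end t=134 >= t=119? ✓; end t=134 > t=181? ✗; start t=53 >= t=99? ✗ → no.
P: end t=185 >= t=119? ✓; end t=185 > t=181? ✓; start t=83 >= t=99? ✗ → no.
R: end t=214 >= t=119? ✓; end t=214 > t=181? ✓; start t=171 >= t=99? ✓ → yes.
S: end t=200 >= t=119? ✓; end t=200 > t=181? ✓; start t=153 >= t=99? ✓ → yes.
V: end t=136 >= t=119? ✓; end t=136 > t=181? ✗; start t=90 >= t=99? ✗ → no.
Z: end t=169 >= t=119? ✓; end t=169 > t=181? ✗; start t=83 >= t=99? ✗ → no.
Result: B, R, S.

B, R, S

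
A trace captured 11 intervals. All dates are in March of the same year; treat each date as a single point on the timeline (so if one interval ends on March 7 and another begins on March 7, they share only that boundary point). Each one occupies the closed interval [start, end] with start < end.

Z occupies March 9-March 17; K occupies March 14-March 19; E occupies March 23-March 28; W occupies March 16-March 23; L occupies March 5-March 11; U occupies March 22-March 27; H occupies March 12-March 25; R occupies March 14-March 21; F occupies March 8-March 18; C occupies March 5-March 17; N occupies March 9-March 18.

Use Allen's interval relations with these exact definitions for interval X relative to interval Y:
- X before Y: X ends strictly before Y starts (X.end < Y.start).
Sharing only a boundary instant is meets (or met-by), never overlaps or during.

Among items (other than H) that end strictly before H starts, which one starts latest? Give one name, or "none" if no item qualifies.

L

Target H = [March 12, March 25].
C [March 5, March 17] → overlaps → excluded.
E [March 23, March 28] → overlapped-by → excluded.
F [March 8, March 18] → overlaps → excluded.
K [March 14, March 19] → during → excluded.
L [March 5, March 11] → before → candidate.
N [March 9, March 18] → overlaps → excluded.
R [March 14, March 21] → during → excluded.
U [March 22, March 27] → overlapped-by → excluded.
W [March 16, March 23] → during → excluded.
Z [March 9, March 17] → overlaps → excluded.
Among candidates, latest start is March 5 → L.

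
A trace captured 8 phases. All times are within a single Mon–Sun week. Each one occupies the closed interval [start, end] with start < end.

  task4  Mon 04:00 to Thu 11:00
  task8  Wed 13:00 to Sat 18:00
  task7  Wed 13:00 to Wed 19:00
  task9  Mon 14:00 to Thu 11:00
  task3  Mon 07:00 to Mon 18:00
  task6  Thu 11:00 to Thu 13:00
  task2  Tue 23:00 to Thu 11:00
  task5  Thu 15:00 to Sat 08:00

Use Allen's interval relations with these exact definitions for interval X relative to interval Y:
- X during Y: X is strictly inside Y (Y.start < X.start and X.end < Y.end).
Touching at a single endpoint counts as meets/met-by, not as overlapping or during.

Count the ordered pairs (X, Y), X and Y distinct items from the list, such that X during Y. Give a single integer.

6

Checking all 56 ordered pairs for relation 'during'; matching pairs in alphabetical order:
(task3, task4): task3 during task4 ✓
(task5, task8): task5 during task8 ✓
(task6, task8): task6 during task8 ✓
(task7, task2): task7 during task2 ✓
(task7, task4): task7 during task4 ✓
(task7, task9): task7 during task9 ✓
Count: 6.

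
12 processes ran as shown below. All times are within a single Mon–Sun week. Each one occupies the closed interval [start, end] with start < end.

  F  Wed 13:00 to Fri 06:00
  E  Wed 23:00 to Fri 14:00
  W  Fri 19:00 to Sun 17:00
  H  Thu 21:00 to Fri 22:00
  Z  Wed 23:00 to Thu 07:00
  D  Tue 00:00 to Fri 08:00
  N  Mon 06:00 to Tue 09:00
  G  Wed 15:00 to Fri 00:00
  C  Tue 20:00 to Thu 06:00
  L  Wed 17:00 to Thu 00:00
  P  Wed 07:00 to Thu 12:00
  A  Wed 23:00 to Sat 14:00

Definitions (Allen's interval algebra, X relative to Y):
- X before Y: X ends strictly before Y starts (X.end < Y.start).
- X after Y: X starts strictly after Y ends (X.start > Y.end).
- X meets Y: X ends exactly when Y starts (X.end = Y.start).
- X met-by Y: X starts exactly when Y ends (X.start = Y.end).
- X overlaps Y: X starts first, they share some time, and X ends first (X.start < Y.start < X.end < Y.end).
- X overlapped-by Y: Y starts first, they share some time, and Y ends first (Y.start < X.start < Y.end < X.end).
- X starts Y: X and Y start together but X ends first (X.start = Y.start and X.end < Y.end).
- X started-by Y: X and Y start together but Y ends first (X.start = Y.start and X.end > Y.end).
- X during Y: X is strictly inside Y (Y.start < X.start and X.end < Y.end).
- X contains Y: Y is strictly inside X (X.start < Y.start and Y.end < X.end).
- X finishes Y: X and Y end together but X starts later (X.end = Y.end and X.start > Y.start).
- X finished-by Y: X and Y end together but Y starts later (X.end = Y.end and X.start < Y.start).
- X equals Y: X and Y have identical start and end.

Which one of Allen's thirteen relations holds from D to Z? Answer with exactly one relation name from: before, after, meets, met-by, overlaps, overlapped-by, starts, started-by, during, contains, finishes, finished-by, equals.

contains

D = [Tue 00:00, Fri 08:00]; Z = [Wed 23:00, Thu 07:00].
Compare endpoints: D.start < Z.start, D.start < Z.end, D.end > Z.start, D.end > Z.end.
That pattern is 'contains'.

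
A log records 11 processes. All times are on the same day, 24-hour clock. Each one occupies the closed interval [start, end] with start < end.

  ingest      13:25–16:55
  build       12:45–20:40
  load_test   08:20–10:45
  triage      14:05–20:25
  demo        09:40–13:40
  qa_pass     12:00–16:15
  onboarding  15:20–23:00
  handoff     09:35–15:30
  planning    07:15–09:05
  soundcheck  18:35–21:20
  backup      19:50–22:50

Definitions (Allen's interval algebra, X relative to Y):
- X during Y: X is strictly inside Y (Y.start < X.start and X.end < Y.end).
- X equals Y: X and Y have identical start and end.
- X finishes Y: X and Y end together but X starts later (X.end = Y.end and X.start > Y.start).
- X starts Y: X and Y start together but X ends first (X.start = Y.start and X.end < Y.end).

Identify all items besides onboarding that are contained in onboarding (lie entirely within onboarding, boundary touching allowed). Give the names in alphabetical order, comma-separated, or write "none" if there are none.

Target onboarding = [15:20, 23:00].
backup [19:50, 22:50] → during → yes.
build [12:45, 20:40] → overlaps → no.
demo [09:40, 13:40] → before → no.
handoff [09:35, 15:30] → overlaps → no.
ingest [13:25, 16:55] → overlaps → no.
load_test [08:20, 10:45] → before → no.
planning [07:15, 09:05] → before → no.
qa_pass [12:00, 16:15] → overlaps → no.
soundcheck [18:35, 21:20] → during → yes.
triage [14:05, 20:25] → overlaps → no.
Result: backup, soundcheck.

backup, soundcheck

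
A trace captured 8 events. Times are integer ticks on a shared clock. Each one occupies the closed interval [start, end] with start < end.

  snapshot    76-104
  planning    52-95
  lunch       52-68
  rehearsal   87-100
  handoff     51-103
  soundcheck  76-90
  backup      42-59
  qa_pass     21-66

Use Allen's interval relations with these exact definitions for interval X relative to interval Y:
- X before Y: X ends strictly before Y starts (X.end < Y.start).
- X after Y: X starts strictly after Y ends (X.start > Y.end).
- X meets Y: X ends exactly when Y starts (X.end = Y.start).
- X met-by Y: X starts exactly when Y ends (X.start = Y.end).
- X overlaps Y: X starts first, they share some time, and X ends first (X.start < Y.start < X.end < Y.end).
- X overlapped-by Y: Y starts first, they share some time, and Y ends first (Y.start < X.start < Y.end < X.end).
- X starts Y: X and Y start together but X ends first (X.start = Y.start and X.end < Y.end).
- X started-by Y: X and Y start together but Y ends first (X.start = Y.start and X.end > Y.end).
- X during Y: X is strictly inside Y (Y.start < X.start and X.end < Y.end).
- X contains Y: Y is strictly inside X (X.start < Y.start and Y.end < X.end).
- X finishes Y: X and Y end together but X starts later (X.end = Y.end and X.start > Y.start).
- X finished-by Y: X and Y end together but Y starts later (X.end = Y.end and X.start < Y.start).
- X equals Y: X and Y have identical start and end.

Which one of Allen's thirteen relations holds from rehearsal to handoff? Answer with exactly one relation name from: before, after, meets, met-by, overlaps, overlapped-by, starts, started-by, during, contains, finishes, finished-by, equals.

rehearsal = [87, 100]; handoff = [51, 103].
Compare endpoints: rehearsal.start > handoff.start, rehearsal.start < handoff.end, rehearsal.end > handoff.start, rehearsal.end < handoff.end.
That pattern is 'during'.

during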